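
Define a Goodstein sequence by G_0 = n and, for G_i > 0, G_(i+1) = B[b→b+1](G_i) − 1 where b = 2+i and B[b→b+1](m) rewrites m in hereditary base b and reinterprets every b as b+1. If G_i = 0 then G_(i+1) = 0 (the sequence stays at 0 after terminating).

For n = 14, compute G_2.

1281

14 —HB2→ 2^(2 + 1) + 2^2 + 2 —bump→ 3^(3 + 1) + 3^3 + 3 = 111 —(−1)→ 110
110 —HB3→ 3^(3 + 1) + 3^3 + 2 —bump→ 4^(4 + 1) + 4^4 + 2 = 1282 —(−1)→ 1281
1281 —HB4→ 4^(4 + 1) + 4^4 + 1 —bump→ 5^(5 + 1) + 5^5 + 1 = 18751 —(−1)→ 18750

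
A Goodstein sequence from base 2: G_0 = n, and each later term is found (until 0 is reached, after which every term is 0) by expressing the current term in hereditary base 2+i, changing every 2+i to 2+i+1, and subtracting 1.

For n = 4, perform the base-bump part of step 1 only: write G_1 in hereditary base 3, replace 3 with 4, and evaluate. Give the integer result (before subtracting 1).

base 2: 4 = 2^2; at 3: 3^3 = 27; next = 26
base 3: 26 = 2·3^2 + 2·3 + 2; at 4: 2·4^2 + 2·4 + 2 = 42; next = 41

42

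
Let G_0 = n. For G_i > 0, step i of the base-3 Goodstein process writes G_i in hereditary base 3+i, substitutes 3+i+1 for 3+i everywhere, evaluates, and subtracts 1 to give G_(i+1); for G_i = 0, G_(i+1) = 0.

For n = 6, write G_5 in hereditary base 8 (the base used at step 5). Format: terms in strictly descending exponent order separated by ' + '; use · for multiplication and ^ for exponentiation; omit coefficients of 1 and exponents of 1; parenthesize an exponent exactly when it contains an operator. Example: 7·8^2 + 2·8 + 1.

7

base 3: 6 = 2·3; at 4: 2·4 = 8; next = 7
base 4: 7 = 4 + 3; at 5: 5 + 3 = 8; next = 7
base 5: 7 = 5 + 2; at 6: 6 + 2 = 8; next = 7
base 6: 7 = 6 + 1; at 7: 7 + 1 = 8; next = 7
base 7: 7 = 7; at 8: 8 = 8; next = 7
base 8: 7 = 7; at 9: 7 = 7; next = 6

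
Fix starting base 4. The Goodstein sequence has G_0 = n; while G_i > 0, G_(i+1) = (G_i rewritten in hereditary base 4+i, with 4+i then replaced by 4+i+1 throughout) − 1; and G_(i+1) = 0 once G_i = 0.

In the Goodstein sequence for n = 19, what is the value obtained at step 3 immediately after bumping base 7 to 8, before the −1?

G_0=19  [base 4] 4^2 + 3  →[4↦5]→  5^2 + 3 = 28  −1 ⇒ G_1=27
G_1=27  [base 5] 5^2 + 2  →[5↦6]→  6^2 + 2 = 38  −1 ⇒ G_2=37
G_2=37  [base 6] 6^2 + 1  →[6↦7]→  7^2 + 1 = 50  −1 ⇒ G_3=49
G_3=49  [base 7] 7^2  →[7↦8]→  8^2 = 64  −1 ⇒ G_4=63

64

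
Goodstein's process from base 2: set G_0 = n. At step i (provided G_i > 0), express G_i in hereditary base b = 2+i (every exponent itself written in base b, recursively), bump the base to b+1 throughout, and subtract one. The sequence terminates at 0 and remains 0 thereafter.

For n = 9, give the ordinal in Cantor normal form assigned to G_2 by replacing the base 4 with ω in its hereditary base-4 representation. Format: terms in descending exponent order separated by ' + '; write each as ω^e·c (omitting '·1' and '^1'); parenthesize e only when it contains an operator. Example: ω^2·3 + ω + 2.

ω^ω·3 + ω^3·3 + ω^2·3 + ω·3 + 3

i=0: 9 = 2^(2 + 1) + 1 (b=2); 2→3: 3^(3 + 1) + 1 = 82; 82−1 = 81
i=1: 81 = 3^(3 + 1) (b=3); 3→4: 4^(4 + 1) = 1024; 1024−1 = 1023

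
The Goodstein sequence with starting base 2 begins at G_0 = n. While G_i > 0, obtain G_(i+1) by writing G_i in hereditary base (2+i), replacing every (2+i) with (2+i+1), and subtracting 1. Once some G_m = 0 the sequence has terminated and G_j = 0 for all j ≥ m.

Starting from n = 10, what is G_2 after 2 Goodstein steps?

1025

G_0 = 10. HB_2(10) = 2^(2 + 1) + 2. Bump = 84. G_1 = 83.
G_1 = 83. HB_3(83) = 3^(3 + 1) + 2. Bump = 1026. G_2 = 1025.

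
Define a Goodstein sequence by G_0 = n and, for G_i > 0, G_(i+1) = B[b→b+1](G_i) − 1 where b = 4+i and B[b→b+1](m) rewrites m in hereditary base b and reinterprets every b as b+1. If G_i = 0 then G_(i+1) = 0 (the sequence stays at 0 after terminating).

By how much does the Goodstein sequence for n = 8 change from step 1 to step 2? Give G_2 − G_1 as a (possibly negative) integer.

[0] 8 ≡ 2·4 (base 4). Lift 5: 10. −1: 9.
[1] 9 ≡ 5 + 4 (base 5). Lift 6: 10. −1: 9.

0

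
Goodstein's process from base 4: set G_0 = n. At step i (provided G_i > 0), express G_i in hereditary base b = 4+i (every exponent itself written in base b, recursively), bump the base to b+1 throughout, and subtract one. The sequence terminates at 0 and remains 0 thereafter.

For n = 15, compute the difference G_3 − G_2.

G_0 = 15. HB_4(15) = 3·4 + 3. Bump = 18. G_1 = 17.
G_1 = 17. HB_5(17) = 3·5 + 2. Bump = 20. G_2 = 19.
G_2 = 19. HB_6(19) = 3·6 + 1. Bump = 22. G_3 = 21.

2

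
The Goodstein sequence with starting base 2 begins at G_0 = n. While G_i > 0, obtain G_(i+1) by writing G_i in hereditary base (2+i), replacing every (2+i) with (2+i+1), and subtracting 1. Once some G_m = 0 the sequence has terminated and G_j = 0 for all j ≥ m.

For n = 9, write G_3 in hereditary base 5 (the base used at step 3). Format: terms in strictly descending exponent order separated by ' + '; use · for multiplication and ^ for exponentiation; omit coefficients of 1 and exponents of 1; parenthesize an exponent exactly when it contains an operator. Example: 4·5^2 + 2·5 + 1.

3·5^5 + 3·5^3 + 3·5^2 + 3·5 + 2

[0] 9 ≡ 2^(2 + 1) + 1 (base 2). Lift 3: 82. −1: 81.
[1] 81 ≡ 3^(3 + 1) (base 3). Lift 4: 1024. −1: 1023.
[2] 1023 ≡ 3·4^4 + 3·4^3 + 3·4^2 + 3·4 + 3 (base 4). Lift 5: 9843. −1: 9842.
[3] 9842 ≡ 3·5^5 + 3·5^3 + 3·5^2 + 3·5 + 2 (base 5). Lift 6: 140744. −1: 140743.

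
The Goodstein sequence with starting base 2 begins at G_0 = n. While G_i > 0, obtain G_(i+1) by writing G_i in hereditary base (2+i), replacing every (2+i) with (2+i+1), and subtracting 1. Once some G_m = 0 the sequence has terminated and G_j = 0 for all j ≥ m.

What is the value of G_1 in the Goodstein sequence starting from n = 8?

(0) 8|_2 = 2^(2 + 1) ↦ 3^(3 + 1)|_3 = 81 ⇒ 80
(1) 80|_3 = 2·3^3 + 2·3^2 + 2·3 + 2 ↦ 2·4^4 + 2·4^2 + 2·4 + 2|_4 = 554 ⇒ 553

80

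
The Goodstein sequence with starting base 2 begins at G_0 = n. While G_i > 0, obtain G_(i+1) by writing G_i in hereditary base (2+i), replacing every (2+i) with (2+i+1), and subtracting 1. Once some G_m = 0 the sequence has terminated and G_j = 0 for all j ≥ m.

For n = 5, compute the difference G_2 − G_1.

228

(0) 5|_2 = 2^2 + 1 ↦ 3^3 + 1|_3 = 28 ⇒ 27
(1) 27|_3 = 3^3 ↦ 4^4|_4 = 256 ⇒ 255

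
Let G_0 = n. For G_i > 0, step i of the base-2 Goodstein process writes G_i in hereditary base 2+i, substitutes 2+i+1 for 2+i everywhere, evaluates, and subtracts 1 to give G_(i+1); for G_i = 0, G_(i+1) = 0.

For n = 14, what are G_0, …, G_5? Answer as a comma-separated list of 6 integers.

(0) 14|_2 = 2^(2 + 1) + 2^2 + 2 ↦ 3^(3 + 1) + 3^3 + 3|_3 = 111 ⇒ 110
(1) 110|_3 = 3^(3 + 1) + 3^3 + 2 ↦ 4^(4 + 1) + 4^4 + 2|_4 = 1282 ⇒ 1281
(2) 1281|_4 = 4^(4 + 1) + 4^4 + 1 ↦ 5^(5 + 1) + 5^5 + 1|_5 = 18751 ⇒ 18750
(3) 18750|_5 = 5^(5 + 1) + 5^5 ↦ 6^(6 + 1) + 6^6|_6 = 326592 ⇒ 326591
(4) 326591|_6 = 6^(6 + 1) + 5·6^5 + 5·6^4 + 5·6^3 + 5·6^2 + 5·6 + 5 ↦ 7^(7 + 1) + 5·7^5 + 5·7^4 + 5·7^3 + 5·7^2 + 5·7 + 5|_7 = 5862841 ⇒ 5862840

14, 110, 1281, 18750, 326591, 5862840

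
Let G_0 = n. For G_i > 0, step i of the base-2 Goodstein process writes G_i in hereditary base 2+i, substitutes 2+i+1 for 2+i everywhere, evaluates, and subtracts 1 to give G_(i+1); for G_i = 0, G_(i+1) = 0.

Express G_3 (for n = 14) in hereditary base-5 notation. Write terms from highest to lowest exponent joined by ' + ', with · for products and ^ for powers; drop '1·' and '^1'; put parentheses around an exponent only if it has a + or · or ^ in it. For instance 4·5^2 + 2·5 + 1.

5^(5 + 1) + 5^5

G_0 = 14. HB_2(14) = 2^(2 + 1) + 2^2 + 2. Bump = 111. G_1 = 110.
G_1 = 110. HB_3(110) = 3^(3 + 1) + 3^3 + 2. Bump = 1282. G_2 = 1281.
G_2 = 1281. HB_4(1281) = 4^(4 + 1) + 4^4 + 1. Bump = 18751. G_3 = 18750.
G_3 = 18750. HB_5(18750) = 5^(5 + 1) + 5^5. Bump = 326592. G_4 = 326591.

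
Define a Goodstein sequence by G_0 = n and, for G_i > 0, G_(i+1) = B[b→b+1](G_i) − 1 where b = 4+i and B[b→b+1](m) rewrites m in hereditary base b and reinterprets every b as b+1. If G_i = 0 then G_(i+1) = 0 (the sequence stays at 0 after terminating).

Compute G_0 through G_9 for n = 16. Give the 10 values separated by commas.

16, 24, 27, 30, 33, 36, 39, 41, 43, 45

i=0: 16 = 4^2 (b=4); 4→5: 5^2 = 25; 25−1 = 24
i=1: 24 = 4·5 + 4 (b=5); 5→6: 4·6 + 4 = 28; 28−1 = 27
i=2: 27 = 4·6 + 3 (b=6); 6→7: 4·7 + 3 = 31; 31−1 = 30
i=3: 30 = 4·7 + 2 (b=7); 7→8: 4·8 + 2 = 34; 34−1 = 33
i=4: 33 = 4·8 + 1 (b=8); 8→9: 4·9 + 1 = 37; 37−1 = 36
i=5: 36 = 4·9 (b=9); 9→10: 4·10 = 40; 40−1 = 39
i=6: 39 = 3·10 + 9 (b=10); 10→11: 3·11 + 9 = 42; 42−1 = 41
i=7: 41 = 3·11 + 8 (b=11); 11→12: 3·12 + 8 = 44; 44−1 = 43
i=8: 43 = 3·12 + 7 (b=12); 12→13: 3·13 + 7 = 46; 46−1 = 45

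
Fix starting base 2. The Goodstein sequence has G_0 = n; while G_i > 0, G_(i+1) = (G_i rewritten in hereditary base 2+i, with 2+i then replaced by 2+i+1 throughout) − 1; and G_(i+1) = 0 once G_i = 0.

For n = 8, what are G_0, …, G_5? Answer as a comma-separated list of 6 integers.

G_0=8  [base 2] 2^(2 + 1)  →[2↦3]→  3^(3 + 1) = 81  −1 ⇒ G_1=80
G_1=80  [base 3] 2·3^3 + 2·3^2 + 2·3 + 2  →[3↦4]→  2·4^4 + 2·4^2 + 2·4 + 2 = 554  −1 ⇒ G_2=553
G_2=553  [base 4] 2·4^4 + 2·4^2 + 2·4 + 1  →[4↦5]→  2·5^5 + 2·5^2 + 2·5 + 1 = 6311  −1 ⇒ G_3=6310
G_3=6310  [base 5] 2·5^5 + 2·5^2 + 2·5  →[5↦6]→  2·6^6 + 2·6^2 + 2·6 = 93396  −1 ⇒ G_4=93395
G_4=93395  [base 6] 2·6^6 + 2·6^2 + 6 + 5  →[6↦7]→  2·7^7 + 2·7^2 + 7 + 5 = 1647196  −1 ⇒ G_5=1647195

8, 80, 553, 6310, 93395, 1647195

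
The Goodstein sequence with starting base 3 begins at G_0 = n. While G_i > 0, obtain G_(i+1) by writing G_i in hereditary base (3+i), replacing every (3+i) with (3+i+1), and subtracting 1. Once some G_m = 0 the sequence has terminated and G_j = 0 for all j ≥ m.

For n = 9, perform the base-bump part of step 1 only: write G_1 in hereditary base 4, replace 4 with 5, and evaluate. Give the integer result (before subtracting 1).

18

G_0 = 9. HB_3(9) = 3^2. Bump = 16. G_1 = 15.
G_1 = 15. HB_4(15) = 3·4 + 3. Bump = 18. G_2 = 17.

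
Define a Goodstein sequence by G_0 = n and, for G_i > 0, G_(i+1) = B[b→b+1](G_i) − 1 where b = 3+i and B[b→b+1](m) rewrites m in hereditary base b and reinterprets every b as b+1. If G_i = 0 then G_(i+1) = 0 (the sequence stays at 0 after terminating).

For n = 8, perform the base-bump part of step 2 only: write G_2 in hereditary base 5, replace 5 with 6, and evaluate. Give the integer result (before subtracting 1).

G_0 = 8. HB_3(8) = 2·3 + 2. Bump = 10. G_1 = 9.
G_1 = 9. HB_4(9) = 2·4 + 1. Bump = 11. G_2 = 10.
G_2 = 10. HB_5(10) = 2·5. Bump = 12. G_3 = 11.

12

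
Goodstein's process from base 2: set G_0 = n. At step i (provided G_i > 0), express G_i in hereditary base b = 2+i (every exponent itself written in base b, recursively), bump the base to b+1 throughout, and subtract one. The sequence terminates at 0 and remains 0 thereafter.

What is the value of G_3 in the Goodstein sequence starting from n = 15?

18752

(0) 15|_2 = 2^(2 + 1) + 2^2 + 2 + 1 ↦ 3^(3 + 1) + 3^3 + 3 + 1|_3 = 112 ⇒ 111
(1) 111|_3 = 3^(3 + 1) + 3^3 + 3 ↦ 4^(4 + 1) + 4^4 + 4|_4 = 1284 ⇒ 1283
(2) 1283|_4 = 4^(4 + 1) + 4^4 + 3 ↦ 5^(5 + 1) + 5^5 + 3|_5 = 18753 ⇒ 18752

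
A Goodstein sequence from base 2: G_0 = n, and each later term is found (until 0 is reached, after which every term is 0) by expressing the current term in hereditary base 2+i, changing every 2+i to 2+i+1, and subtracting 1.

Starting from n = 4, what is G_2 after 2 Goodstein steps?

G_0=4  [base 2] 2^2  →[2↦3]→  3^3 = 27  −1 ⇒ G_1=26
G_1=26  [base 3] 2·3^2 + 2·3 + 2  →[3↦4]→  2·4^2 + 2·4 + 2 = 42  −1 ⇒ G_2=41

41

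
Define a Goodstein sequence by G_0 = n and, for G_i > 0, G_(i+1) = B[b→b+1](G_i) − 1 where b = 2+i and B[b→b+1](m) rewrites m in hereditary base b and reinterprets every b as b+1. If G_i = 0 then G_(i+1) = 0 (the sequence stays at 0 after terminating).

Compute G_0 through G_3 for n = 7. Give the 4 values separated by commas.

7, 30, 259, 3127

(0) 7|_2 = 2^2 + 2 + 1 ↦ 3^3 + 3 + 1|_3 = 31 ⇒ 30
(1) 30|_3 = 3^3 + 3 ↦ 4^4 + 4|_4 = 260 ⇒ 259
(2) 259|_4 = 4^4 + 3 ↦ 5^5 + 3|_5 = 3128 ⇒ 3127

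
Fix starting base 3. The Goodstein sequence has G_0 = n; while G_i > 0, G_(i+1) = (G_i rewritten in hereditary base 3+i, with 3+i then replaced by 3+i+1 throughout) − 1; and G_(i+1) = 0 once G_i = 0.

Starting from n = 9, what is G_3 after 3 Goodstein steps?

19

base 3: 9 = 3^2; at 4: 4^2 = 16; next = 15
base 4: 15 = 3·4 + 3; at 5: 3·5 + 3 = 18; next = 17
base 5: 17 = 3·5 + 2; at 6: 3·6 + 2 = 20; next = 19
base 6: 19 = 3·6 + 1; at 7: 3·7 + 1 = 22; next = 21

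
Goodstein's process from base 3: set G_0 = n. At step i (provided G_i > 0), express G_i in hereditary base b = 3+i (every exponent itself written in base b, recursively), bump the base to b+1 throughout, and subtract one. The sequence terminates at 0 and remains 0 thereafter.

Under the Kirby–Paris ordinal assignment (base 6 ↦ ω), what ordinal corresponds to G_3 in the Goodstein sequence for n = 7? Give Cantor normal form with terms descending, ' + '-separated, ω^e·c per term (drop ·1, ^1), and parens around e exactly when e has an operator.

ω + 3

(0) 7|_3 = 2·3 + 1 ↦ 2·4 + 1|_4 = 9 ⇒ 8
(1) 8|_4 = 2·4 ↦ 2·5|_5 = 10 ⇒ 9
(2) 9|_5 = 5 + 4 ↦ 6 + 4|_6 = 10 ⇒ 9
(3) 9|_6 = 6 + 3 ↦ 7 + 3|_7 = 10 ⇒ 9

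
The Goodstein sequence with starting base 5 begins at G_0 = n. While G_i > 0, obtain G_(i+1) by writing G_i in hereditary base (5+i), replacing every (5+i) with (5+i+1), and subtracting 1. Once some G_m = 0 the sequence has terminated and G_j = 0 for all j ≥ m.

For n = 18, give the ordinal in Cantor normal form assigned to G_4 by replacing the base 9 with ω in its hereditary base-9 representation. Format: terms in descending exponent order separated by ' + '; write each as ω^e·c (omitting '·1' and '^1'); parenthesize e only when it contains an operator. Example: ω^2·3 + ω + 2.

i=0: 18 = 3·5 + 3 (b=5); 5→6: 3·6 + 3 = 21; 21−1 = 20
i=1: 20 = 3·6 + 2 (b=6); 6→7: 3·7 + 2 = 23; 23−1 = 22
i=2: 22 = 3·7 + 1 (b=7); 7→8: 3·8 + 1 = 25; 25−1 = 24
i=3: 24 = 3·8 (b=8); 8→9: 3·9 = 27; 27−1 = 26
i=4: 26 = 2·9 + 8 (b=9); 9→10: 2·10 + 8 = 28; 28−1 = 27

ω·2 + 8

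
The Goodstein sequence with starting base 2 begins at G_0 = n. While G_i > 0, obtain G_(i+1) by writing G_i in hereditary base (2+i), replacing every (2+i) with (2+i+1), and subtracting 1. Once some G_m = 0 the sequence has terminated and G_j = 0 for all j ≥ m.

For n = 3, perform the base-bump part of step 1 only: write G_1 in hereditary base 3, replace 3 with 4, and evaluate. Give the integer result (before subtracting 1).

4

i=0: 3 = 2 + 1 (b=2); 2→3: 3 + 1 = 4; 4−1 = 3
i=1: 3 = 3 (b=3); 3→4: 4 = 4; 4−1 = 3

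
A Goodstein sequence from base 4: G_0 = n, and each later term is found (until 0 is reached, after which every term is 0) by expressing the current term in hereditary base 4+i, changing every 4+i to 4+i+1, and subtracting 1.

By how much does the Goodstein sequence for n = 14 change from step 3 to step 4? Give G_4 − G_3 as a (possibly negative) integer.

G_0=14  [base 4] 3·4 + 2  →[4↦5]→  3·5 + 2 = 17  −1 ⇒ G_1=16
G_1=16  [base 5] 3·5 + 1  →[5↦6]→  3·6 + 1 = 19  −1 ⇒ G_2=18
G_2=18  [base 6] 3·6  →[6↦7]→  3·7 = 21  −1 ⇒ G_3=20
G_3=20  [base 7] 2·7 + 6  →[7↦8]→  2·8 + 6 = 22  −1 ⇒ G_4=21

1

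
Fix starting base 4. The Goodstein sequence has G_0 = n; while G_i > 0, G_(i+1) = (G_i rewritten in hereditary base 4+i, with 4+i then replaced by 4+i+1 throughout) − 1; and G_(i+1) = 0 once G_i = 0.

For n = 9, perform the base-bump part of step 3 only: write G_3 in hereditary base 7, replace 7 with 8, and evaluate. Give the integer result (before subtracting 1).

12

i=0: 9 = 2·4 + 1 (b=4); 4→5: 2·5 + 1 = 11; 11−1 = 10
i=1: 10 = 2·5 (b=5); 5→6: 2·6 = 12; 12−1 = 11
i=2: 11 = 6 + 5 (b=6); 6→7: 7 + 5 = 12; 12−1 = 11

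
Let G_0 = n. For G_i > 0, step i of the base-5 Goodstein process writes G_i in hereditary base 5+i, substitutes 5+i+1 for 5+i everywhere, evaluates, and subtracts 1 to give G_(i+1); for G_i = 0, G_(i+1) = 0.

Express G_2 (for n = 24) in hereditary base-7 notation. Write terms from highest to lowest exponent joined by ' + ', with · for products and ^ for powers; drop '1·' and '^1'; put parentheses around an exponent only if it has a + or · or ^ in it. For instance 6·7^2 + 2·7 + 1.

step 0: 24 = 4·5 + 4; sub 6 for 5: 4·6 + 4; = 28; G_1 = 28−1 = 27
step 1: 27 = 4·6 + 3; sub 7 for 6: 4·7 + 3; = 31; G_2 = 31−1 = 30
step 2: 30 = 4·7 + 2; sub 8 for 7: 4·8 + 2; = 34; G_3 = 34−1 = 33

4·7 + 2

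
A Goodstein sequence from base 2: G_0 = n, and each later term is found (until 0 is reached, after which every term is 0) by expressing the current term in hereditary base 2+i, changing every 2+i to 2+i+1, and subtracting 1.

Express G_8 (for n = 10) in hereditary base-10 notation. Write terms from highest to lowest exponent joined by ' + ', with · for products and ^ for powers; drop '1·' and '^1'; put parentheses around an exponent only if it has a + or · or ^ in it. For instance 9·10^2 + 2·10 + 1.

i=0: 10 = 2^(2 + 1) + 2 (b=2); 2→3: 3^(3 + 1) + 3 = 84; 84−1 = 83
i=1: 83 = 3^(3 + 1) + 2 (b=3); 3→4: 4^(4 + 1) + 2 = 1026; 1026−1 = 1025
i=2: 1025 = 4^(4 + 1) + 1 (b=4); 4→5: 5^(5 + 1) + 1 = 15626; 15626−1 = 15625
i=3: 15625 = 5^(5 + 1) (b=5); 5→6: 6^(6 + 1) = 279936; 279936−1 = 279935
i=4: 279935 = 5·6^6 + 5·6^5 + 5·6^4 + 5·6^3 + 5·6^2 + 5·6 + 5 (b=6); 6→7: 5·7^7 + 5·7^5 + 5·7^4 + 5·7^3 + 5·7^2 + 5·7 + 5 = 4215755; 4215755−1 = 4215754
i=5: 4215754 = 5·7^7 + 5·7^5 + 5·7^4 + 5·7^3 + 5·7^2 + 5·7 + 4 (b=7); 7→8: 5·8^8 + 5·8^5 + 5·8^4 + 5·8^3 + 5·8^2 + 5·8 + 4 = 84073324; 84073324−1 = 84073323
i=6: 84073323 = 5·8^8 + 5·8^5 + 5·8^4 + 5·8^3 + 5·8^2 + 5·8 + 3 (b=8); 8→9: 5·9^9 + 5·9^5 + 5·9^4 + 5·9^3 + 5·9^2 + 5·9 + 3 = 1937434593; 1937434593−1 = 1937434592
i=7: 1937434592 = 5·9^9 + 5·9^5 + 5·9^4 + 5·9^3 + 5·9^2 + 5·9 + 2 (b=9); 9→10: 5·10^10 + 5·10^5 + 5·10^4 + 5·10^3 + 5·10^2 + 5·10 + 2 = 50000555552; 50000555552−1 = 50000555551
i=8: 50000555551 = 5·10^10 + 5·10^5 + 5·10^4 + 5·10^3 + 5·10^2 + 5·10 + 1 (b=10); 10→11: 5·11^11 + 5·11^5 + 5·11^4 + 5·11^3 + 5·11^2 + 5·11 + 1 = 1426559238831; 1426559238831−1 = 1426559238830

5·10^10 + 5·10^5 + 5·10^4 + 5·10^3 + 5·10^2 + 5·10 + 1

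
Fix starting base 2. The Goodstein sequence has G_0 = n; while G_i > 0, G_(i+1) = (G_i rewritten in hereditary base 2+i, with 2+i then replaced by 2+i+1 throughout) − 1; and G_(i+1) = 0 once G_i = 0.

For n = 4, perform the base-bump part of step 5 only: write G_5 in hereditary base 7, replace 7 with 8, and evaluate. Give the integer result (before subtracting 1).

140

G_0=4  [base 2] 2^2  →[2↦3]→  3^3 = 27  −1 ⇒ G_1=26
G_1=26  [base 3] 2·3^2 + 2·3 + 2  →[3↦4]→  2·4^2 + 2·4 + 2 = 42  −1 ⇒ G_2=41
G_2=41  [base 4] 2·4^2 + 2·4 + 1  →[4↦5]→  2·5^2 + 2·5 + 1 = 61  −1 ⇒ G_3=60
G_3=60  [base 5] 2·5^2 + 2·5  →[5↦6]→  2·6^2 + 2·6 = 84  −1 ⇒ G_4=83
G_4=83  [base 6] 2·6^2 + 6 + 5  →[6↦7]→  2·7^2 + 7 + 5 = 110  −1 ⇒ G_5=109
G_5=109  [base 7] 2·7^2 + 7 + 4  →[7↦8]→  2·8^2 + 8 + 4 = 140  −1 ⇒ G_6=139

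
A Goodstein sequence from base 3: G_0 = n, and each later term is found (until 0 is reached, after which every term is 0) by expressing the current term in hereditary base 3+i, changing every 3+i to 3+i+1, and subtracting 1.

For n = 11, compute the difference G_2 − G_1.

i=0: 11 = 3^2 + 2 (b=3); 3→4: 4^2 + 2 = 18; 18−1 = 17
i=1: 17 = 4^2 + 1 (b=4); 4→5: 5^2 + 1 = 26; 26−1 = 25

8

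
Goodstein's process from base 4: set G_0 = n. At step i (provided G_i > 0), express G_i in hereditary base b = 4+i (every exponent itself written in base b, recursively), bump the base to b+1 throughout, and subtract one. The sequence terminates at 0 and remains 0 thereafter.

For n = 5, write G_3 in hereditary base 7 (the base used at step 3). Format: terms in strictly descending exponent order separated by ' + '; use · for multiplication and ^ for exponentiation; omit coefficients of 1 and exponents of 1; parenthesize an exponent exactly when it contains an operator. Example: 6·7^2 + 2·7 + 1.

4

G_0 = 5. HB_4(5) = 4 + 1. Bump = 6. G_1 = 5.
G_1 = 5. HB_5(5) = 5. Bump = 6. G_2 = 5.
G_2 = 5. HB_6(5) = 5. Bump = 5. G_3 = 4.
G_3 = 4. HB_7(4) = 4. Bump = 4. G_4 = 3.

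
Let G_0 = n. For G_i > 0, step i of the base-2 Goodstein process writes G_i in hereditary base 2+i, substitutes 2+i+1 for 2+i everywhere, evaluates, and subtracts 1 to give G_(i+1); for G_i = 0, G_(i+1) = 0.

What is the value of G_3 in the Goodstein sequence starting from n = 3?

i=0: 3 = 2 + 1 (b=2); 2→3: 3 + 1 = 4; 4−1 = 3
i=1: 3 = 3 (b=3); 3→4: 4 = 4; 4−1 = 3
i=2: 3 = 3 (b=4); 4→5: 3 = 3; 3−1 = 2
i=3: 2 = 2 (b=5); 5→6: 2 = 2; 2−1 = 1

2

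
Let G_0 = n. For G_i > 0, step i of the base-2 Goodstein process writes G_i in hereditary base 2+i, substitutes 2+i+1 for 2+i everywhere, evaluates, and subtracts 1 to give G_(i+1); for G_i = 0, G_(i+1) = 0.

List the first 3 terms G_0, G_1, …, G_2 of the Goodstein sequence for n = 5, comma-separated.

i=0: 5 = 2^2 + 1 (b=2); 2→3: 3^3 + 1 = 28; 28−1 = 27
i=1: 27 = 3^3 (b=3); 3→4: 4^4 = 256; 256−1 = 255

5, 27, 255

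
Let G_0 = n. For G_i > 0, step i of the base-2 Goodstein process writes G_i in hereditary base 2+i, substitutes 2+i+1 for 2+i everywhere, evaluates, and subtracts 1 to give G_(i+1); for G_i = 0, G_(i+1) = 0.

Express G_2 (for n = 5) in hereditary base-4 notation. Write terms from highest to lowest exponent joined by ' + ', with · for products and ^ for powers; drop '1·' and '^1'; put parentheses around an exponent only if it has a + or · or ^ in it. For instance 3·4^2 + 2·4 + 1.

3·4^3 + 3·4^2 + 3·4 + 3

(0) 5|_2 = 2^2 + 1 ↦ 3^3 + 1|_3 = 28 ⇒ 27
(1) 27|_3 = 3^3 ↦ 4^4|_4 = 256 ⇒ 255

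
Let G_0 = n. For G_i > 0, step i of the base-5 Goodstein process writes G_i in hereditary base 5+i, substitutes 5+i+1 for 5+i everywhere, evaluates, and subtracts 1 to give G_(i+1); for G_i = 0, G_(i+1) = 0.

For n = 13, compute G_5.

G_0=13  [base 5] 2·5 + 3  →[5↦6]→  2·6 + 3 = 15  −1 ⇒ G_1=14
G_1=14  [base 6] 2·6 + 2  →[6↦7]→  2·7 + 2 = 16  −1 ⇒ G_2=15
G_2=15  [base 7] 2·7 + 1  →[7↦8]→  2·8 + 1 = 17  −1 ⇒ G_3=16
G_3=16  [base 8] 2·8  →[8↦9]→  2·9 = 18  −1 ⇒ G_4=17
G_4=17  [base 9] 9 + 8  →[9↦10]→  10 + 8 = 18  −1 ⇒ G_5=17
G_5=17  [base 10] 10 + 7  →[10↦11]→  11 + 7 = 18  −1 ⇒ G_6=17

17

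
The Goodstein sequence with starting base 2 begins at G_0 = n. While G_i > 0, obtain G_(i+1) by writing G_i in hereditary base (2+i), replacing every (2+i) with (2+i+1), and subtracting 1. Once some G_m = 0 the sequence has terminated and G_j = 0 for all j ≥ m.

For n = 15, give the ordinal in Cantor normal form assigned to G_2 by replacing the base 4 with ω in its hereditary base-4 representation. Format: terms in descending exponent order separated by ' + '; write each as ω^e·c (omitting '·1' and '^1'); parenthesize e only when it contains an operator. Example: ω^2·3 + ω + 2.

G_0 = 15. HB_2(15) = 2^(2 + 1) + 2^2 + 2 + 1. Bump = 112. G_1 = 111.
G_1 = 111. HB_3(111) = 3^(3 + 1) + 3^3 + 3. Bump = 1284. G_2 = 1283.
G_2 = 1283. HB_4(1283) = 4^(4 + 1) + 4^4 + 3. Bump = 18753. G_3 = 18752.

ω^(ω + 1) + ω^ω + 3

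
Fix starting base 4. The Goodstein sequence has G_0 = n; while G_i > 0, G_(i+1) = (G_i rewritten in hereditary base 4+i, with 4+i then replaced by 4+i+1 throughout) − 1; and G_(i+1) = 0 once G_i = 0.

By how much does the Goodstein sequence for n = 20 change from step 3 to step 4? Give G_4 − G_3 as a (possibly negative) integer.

[0] 20 ≡ 4^2 + 4 (base 4). Lift 5: 30. −1: 29.
[1] 29 ≡ 5^2 + 4 (base 5). Lift 6: 40. −1: 39.
[2] 39 ≡ 6^2 + 3 (base 6). Lift 7: 52. −1: 51.
[3] 51 ≡ 7^2 + 2 (base 7). Lift 8: 66. −1: 65.

14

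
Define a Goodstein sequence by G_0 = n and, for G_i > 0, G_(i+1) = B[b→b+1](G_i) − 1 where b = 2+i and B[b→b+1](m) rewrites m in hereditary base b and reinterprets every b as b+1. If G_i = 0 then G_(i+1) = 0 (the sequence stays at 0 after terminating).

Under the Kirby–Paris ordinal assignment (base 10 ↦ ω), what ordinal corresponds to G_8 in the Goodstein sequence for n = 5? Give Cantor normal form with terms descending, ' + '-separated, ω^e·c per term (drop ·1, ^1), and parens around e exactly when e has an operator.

G_0 = 5. HB_2(5) = 2^2 + 1. Bump = 28. G_1 = 27.
G_1 = 27. HB_3(27) = 3^3. Bump = 256. G_2 = 255.
G_2 = 255. HB_4(255) = 3·4^3 + 3·4^2 + 3·4 + 3. Bump = 468. G_3 = 467.
G_3 = 467. HB_5(467) = 3·5^3 + 3·5^2 + 3·5 + 2. Bump = 776. G_4 = 775.
G_4 = 775. HB_6(775) = 3·6^3 + 3·6^2 + 3·6 + 1. Bump = 1198. G_5 = 1197.
G_5 = 1197. HB_7(1197) = 3·7^3 + 3·7^2 + 3·7. Bump = 1752. G_6 = 1751.
G_6 = 1751. HB_8(1751) = 3·8^3 + 3·8^2 + 2·8 + 7. Bump = 2455. G_7 = 2454.
G_7 = 2454. HB_9(2454) = 3·9^3 + 3·9^2 + 2·9 + 6. Bump = 3326. G_8 = 3325.

ω^3·3 + ω^2·3 + ω·2 + 5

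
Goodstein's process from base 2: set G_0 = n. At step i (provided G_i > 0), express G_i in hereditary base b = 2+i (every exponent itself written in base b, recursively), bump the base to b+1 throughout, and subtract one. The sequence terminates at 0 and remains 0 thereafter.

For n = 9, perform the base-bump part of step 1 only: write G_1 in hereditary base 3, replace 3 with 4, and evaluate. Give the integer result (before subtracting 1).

1024

G_0=9  [base 2] 2^(2 + 1) + 1  →[2↦3]→  3^(3 + 1) + 1 = 82  −1 ⇒ G_1=81
G_1=81  [base 3] 3^(3 + 1)  →[3↦4]→  4^(4 + 1) = 1024  −1 ⇒ G_2=1023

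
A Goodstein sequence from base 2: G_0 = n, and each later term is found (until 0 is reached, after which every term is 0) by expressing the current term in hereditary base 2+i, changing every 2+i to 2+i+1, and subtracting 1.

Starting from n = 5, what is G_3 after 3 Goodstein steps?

467

5 —HB2→ 2^2 + 1 —bump→ 3^3 + 1 = 28 —(−1)→ 27
27 —HB3→ 3^3 —bump→ 4^4 = 256 —(−1)→ 255
255 —HB4→ 3·4^3 + 3·4^2 + 3·4 + 3 —bump→ 3·5^3 + 3·5^2 + 3·5 + 3 = 468 —(−1)→ 467
467 —HB5→ 3·5^3 + 3·5^2 + 3·5 + 2 —bump→ 3·6^3 + 3·6^2 + 3·6 + 2 = 776 —(−1)→ 775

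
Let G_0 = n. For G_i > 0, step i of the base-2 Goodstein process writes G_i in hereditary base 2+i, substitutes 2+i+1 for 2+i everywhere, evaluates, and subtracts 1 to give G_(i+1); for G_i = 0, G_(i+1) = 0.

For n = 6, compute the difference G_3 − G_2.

2868

[0] 6 ≡ 2^2 + 2 (base 2). Lift 3: 30. −1: 29.
[1] 29 ≡ 3^3 + 2 (base 3). Lift 4: 258. −1: 257.
[2] 257 ≡ 4^4 + 1 (base 4). Lift 5: 3126. −1: 3125.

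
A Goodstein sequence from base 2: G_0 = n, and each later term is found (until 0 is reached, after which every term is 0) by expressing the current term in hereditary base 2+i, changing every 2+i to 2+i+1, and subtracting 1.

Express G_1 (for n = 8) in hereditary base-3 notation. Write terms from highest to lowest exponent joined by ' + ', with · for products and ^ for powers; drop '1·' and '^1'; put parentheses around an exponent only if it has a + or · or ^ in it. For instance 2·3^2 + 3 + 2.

(0) 8|_2 = 2^(2 + 1) ↦ 3^(3 + 1)|_3 = 81 ⇒ 80
(1) 80|_3 = 2·3^3 + 2·3^2 + 2·3 + 2 ↦ 2·4^4 + 2·4^2 + 2·4 + 2|_4 = 554 ⇒ 553

2·3^3 + 2·3^2 + 2·3 + 2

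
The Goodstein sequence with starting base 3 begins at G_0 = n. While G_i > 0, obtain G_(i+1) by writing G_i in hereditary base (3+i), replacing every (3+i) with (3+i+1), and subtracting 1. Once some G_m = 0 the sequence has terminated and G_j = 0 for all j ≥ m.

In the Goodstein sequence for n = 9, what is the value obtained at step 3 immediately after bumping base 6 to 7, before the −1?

22

(0) 9|_3 = 3^2 ↦ 4^2|_4 = 16 ⇒ 15
(1) 15|_4 = 3·4 + 3 ↦ 3·5 + 3|_5 = 18 ⇒ 17
(2) 17|_5 = 3·5 + 2 ↦ 3·6 + 2|_6 = 20 ⇒ 19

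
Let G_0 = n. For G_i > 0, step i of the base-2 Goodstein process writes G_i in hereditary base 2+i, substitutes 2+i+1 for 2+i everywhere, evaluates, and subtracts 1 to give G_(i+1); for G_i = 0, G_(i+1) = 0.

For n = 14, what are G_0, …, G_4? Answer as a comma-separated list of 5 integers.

14, 110, 1281, 18750, 326591

i=0: 14 = 2^(2 + 1) + 2^2 + 2 (b=2); 2→3: 3^(3 + 1) + 3^3 + 3 = 111; 111−1 = 110
i=1: 110 = 3^(3 + 1) + 3^3 + 2 (b=3); 3→4: 4^(4 + 1) + 4^4 + 2 = 1282; 1282−1 = 1281
i=2: 1281 = 4^(4 + 1) + 4^4 + 1 (b=4); 4→5: 5^(5 + 1) + 5^5 + 1 = 18751; 18751−1 = 18750
i=3: 18750 = 5^(5 + 1) + 5^5 (b=5); 5→6: 6^(6 + 1) + 6^6 = 326592; 326592−1 = 326591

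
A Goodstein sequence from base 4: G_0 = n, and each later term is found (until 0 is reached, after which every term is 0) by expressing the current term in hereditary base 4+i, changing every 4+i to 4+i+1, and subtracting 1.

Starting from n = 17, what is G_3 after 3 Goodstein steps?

(0) 17|_4 = 4^2 + 1 ↦ 5^2 + 1|_5 = 26 ⇒ 25
(1) 25|_5 = 5^2 ↦ 6^2|_6 = 36 ⇒ 35
(2) 35|_6 = 5·6 + 5 ↦ 5·7 + 5|_7 = 40 ⇒ 39
(3) 39|_7 = 5·7 + 4 ↦ 5·8 + 4|_8 = 44 ⇒ 43

39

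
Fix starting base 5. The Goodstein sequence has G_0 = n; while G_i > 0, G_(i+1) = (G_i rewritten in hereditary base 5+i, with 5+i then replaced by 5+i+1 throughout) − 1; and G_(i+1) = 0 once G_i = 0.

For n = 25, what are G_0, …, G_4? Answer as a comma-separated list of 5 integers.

G_0=25  [base 5] 5^2  →[5↦6]→  6^2 = 36  −1 ⇒ G_1=35
G_1=35  [base 6] 5·6 + 5  →[6↦7]→  5·7 + 5 = 40  −1 ⇒ G_2=39
G_2=39  [base 7] 5·7 + 4  →[7↦8]→  5·8 + 4 = 44  −1 ⇒ G_3=43
G_3=43  [base 8] 5·8 + 3  →[8↦9]→  5·9 + 3 = 48  −1 ⇒ G_4=47

25, 35, 39, 43, 47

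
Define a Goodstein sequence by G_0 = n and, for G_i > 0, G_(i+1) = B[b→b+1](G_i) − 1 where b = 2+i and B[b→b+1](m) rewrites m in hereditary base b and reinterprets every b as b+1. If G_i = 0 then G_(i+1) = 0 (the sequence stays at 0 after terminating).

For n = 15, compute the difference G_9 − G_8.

15 —HB2→ 2^(2 + 1) + 2^2 + 2 + 1 —bump→ 3^(3 + 1) + 3^3 + 3 + 1 = 112 —(−1)→ 111
111 —HB3→ 3^(3 + 1) + 3^3 + 3 —bump→ 4^(4 + 1) + 4^4 + 4 = 1284 —(−1)→ 1283
1283 —HB4→ 4^(4 + 1) + 4^4 + 3 —bump→ 5^(5 + 1) + 5^5 + 3 = 18753 —(−1)→ 18752
18752 —HB5→ 5^(5 + 1) + 5^5 + 2 —bump→ 6^(6 + 1) + 6^6 + 2 = 326594 —(−1)→ 326593
326593 —HB6→ 6^(6 + 1) + 6^6 + 1 —bump→ 7^(7 + 1) + 7^7 + 1 = 6588345 —(−1)→ 6588344
6588344 —HB7→ 7^(7 + 1) + 7^7 —bump→ 8^(8 + 1) + 8^8 = 150994944 —(−1)→ 150994943
150994943 —HB8→ 8^(8 + 1) + 7·8^7 + 7·8^6 + 7·8^5 + 7·8^4 + 7·8^3 + 7·8^2 + 7·8 + 7 —bump→ 9^(9 + 1) + 7·9^7 + 7·9^6 + 7·9^5 + 7·9^4 + 7·9^3 + 7·9^2 + 7·9 + 7 = 3524450281 —(−1)→ 3524450280
3524450280 —HB9→ 9^(9 + 1) + 7·9^7 + 7·9^6 + 7·9^5 + 7·9^4 + 7·9^3 + 7·9^2 + 7·9 + 6 —bump→ 10^(10 + 1) + 7·10^7 + 7·10^6 + 7·10^5 + 7·10^4 + 7·10^3 + 7·10^2 + 7·10 + 6 = 100077777776 —(−1)→ 100077777775
100077777775 —HB10→ 10^(10 + 1) + 7·10^7 + 7·10^6 + 7·10^5 + 7·10^4 + 7·10^3 + 7·10^2 + 7·10 + 5 —bump→ 11^(11 + 1) + 7·11^7 + 7·11^6 + 7·11^5 + 7·11^4 + 7·11^3 + 7·11^2 + 7·11 + 5 = 3138578427935 —(−1)→ 3138578427934

3038500650159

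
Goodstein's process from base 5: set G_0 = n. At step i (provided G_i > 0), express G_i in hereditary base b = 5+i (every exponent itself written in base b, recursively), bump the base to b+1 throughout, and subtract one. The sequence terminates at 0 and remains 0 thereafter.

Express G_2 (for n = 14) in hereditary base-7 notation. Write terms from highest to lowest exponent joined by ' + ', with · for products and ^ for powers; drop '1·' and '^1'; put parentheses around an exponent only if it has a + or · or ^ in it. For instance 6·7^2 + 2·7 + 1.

[0] 14 ≡ 2·5 + 4 (base 5). Lift 6: 16. −1: 15.
[1] 15 ≡ 2·6 + 3 (base 6). Lift 7: 17. −1: 16.
[2] 16 ≡ 2·7 + 2 (base 7). Lift 8: 18. −1: 17.

2·7 + 2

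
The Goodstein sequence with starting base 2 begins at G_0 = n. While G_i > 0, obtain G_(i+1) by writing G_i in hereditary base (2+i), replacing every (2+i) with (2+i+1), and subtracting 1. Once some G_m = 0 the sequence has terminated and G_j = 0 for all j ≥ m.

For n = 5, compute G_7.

2454

G_0 = 5. HB_2(5) = 2^2 + 1. Bump = 28. G_1 = 27.
G_1 = 27. HB_3(27) = 3^3. Bump = 256. G_2 = 255.
G_2 = 255. HB_4(255) = 3·4^3 + 3·4^2 + 3·4 + 3. Bump = 468. G_3 = 467.
G_3 = 467. HB_5(467) = 3·5^3 + 3·5^2 + 3·5 + 2. Bump = 776. G_4 = 775.
G_4 = 775. HB_6(775) = 3·6^3 + 3·6^2 + 3·6 + 1. Bump = 1198. G_5 = 1197.
G_5 = 1197. HB_7(1197) = 3·7^3 + 3·7^2 + 3·7. Bump = 1752. G_6 = 1751.
G_6 = 1751. HB_8(1751) = 3·8^3 + 3·8^2 + 2·8 + 7. Bump = 2455. G_7 = 2454.
G_7 = 2454. HB_9(2454) = 3·9^3 + 3·9^2 + 2·9 + 6. Bump = 3326. G_8 = 3325.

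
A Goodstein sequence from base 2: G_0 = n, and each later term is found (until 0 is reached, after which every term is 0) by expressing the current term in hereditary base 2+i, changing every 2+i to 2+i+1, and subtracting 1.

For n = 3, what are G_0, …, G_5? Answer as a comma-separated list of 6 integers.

3, 3, 3, 2, 1, 0

step 0: 3 = 2 + 1; sub 3 for 2: 3 + 1; = 4; G_1 = 4−1 = 3
step 1: 3 = 3; sub 4 for 3: 4; = 4; G_2 = 4−1 = 3
step 2: 3 = 3; sub 5 for 4: 3; = 3; G_3 = 3−1 = 2
step 3: 2 = 2; sub 6 for 5: 2; = 2; G_4 = 2−1 = 1
step 4: 1 = 1; sub 7 for 6: 1; = 1; G_5 = 1−1 = 0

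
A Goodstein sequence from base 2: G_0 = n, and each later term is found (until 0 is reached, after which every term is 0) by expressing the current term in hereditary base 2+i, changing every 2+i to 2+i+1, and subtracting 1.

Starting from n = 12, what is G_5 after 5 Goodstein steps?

(0) 12|_2 = 2^(2 + 1) + 2^2 ↦ 3^(3 + 1) + 3^3|_3 = 108 ⇒ 107
(1) 107|_3 = 3^(3 + 1) + 2·3^2 + 2·3 + 2 ↦ 4^(4 + 1) + 2·4^2 + 2·4 + 2|_4 = 1066 ⇒ 1065
(2) 1065|_4 = 4^(4 + 1) + 2·4^2 + 2·4 + 1 ↦ 5^(5 + 1) + 2·5^2 + 2·5 + 1|_5 = 15686 ⇒ 15685
(3) 15685|_5 = 5^(5 + 1) + 2·5^2 + 2·5 ↦ 6^(6 + 1) + 2·6^2 + 2·6|_6 = 280020 ⇒ 280019
(4) 280019|_6 = 6^(6 + 1) + 2·6^2 + 6 + 5 ↦ 7^(7 + 1) + 2·7^2 + 7 + 5|_7 = 5764911 ⇒ 5764910
(5) 5764910|_7 = 7^(7 + 1) + 2·7^2 + 7 + 4 ↦ 8^(8 + 1) + 2·8^2 + 8 + 4|_8 = 134217868 ⇒ 134217867

5764910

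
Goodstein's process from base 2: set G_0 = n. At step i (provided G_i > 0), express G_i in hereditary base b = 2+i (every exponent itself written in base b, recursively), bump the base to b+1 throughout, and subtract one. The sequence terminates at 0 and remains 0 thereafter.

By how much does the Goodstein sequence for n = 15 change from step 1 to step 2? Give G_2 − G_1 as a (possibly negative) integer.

1172

[0] 15 ≡ 2^(2 + 1) + 2^2 + 2 + 1 (base 2). Lift 3: 112. −1: 111.
[1] 111 ≡ 3^(3 + 1) + 3^3 + 3 (base 3). Lift 4: 1284. −1: 1283.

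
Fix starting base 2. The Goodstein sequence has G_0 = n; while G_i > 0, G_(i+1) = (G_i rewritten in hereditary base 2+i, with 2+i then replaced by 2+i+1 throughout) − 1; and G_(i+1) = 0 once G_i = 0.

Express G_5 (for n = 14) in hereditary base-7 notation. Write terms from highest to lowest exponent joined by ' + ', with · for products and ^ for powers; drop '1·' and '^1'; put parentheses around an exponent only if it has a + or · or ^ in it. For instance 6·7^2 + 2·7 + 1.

7^(7 + 1) + 5·7^5 + 5·7^4 + 5·7^3 + 5·7^2 + 5·7 + 4

[0] 14 ≡ 2^(2 + 1) + 2^2 + 2 (base 2). Lift 3: 111. −1: 110.
[1] 110 ≡ 3^(3 + 1) + 3^3 + 2 (base 3). Lift 4: 1282. −1: 1281.
[2] 1281 ≡ 4^(4 + 1) + 4^4 + 1 (base 4). Lift 5: 18751. −1: 18750.
[3] 18750 ≡ 5^(5 + 1) + 5^5 (base 5). Lift 6: 326592. −1: 326591.
[4] 326591 ≡ 6^(6 + 1) + 5·6^5 + 5·6^4 + 5·6^3 + 5·6^2 + 5·6 + 5 (base 6). Lift 7: 5862841. −1: 5862840.
[5] 5862840 ≡ 7^(7 + 1) + 5·7^5 + 5·7^4 + 5·7^3 + 5·7^2 + 5·7 + 4 (base 7). Lift 8: 134404972. −1: 134404971.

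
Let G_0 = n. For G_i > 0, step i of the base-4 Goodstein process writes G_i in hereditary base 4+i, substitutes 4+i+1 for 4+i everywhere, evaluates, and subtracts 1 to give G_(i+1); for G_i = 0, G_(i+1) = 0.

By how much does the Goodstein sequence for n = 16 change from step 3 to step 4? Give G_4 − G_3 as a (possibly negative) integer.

(0) 16|_4 = 4^2 ↦ 5^2|_5 = 25 ⇒ 24
(1) 24|_5 = 4·5 + 4 ↦ 4·6 + 4|_6 = 28 ⇒ 27
(2) 27|_6 = 4·6 + 3 ↦ 4·7 + 3|_7 = 31 ⇒ 30
(3) 30|_7 = 4·7 + 2 ↦ 4·8 + 2|_8 = 34 ⇒ 33

3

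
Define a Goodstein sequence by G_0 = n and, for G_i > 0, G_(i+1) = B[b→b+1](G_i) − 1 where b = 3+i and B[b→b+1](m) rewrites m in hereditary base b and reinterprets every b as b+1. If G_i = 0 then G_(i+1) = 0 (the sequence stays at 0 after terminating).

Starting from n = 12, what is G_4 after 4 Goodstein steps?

[0] 12 ≡ 3^2 + 3 (base 3). Lift 4: 20. −1: 19.
[1] 19 ≡ 4^2 + 3 (base 4). Lift 5: 28. −1: 27.
[2] 27 ≡ 5^2 + 2 (base 5). Lift 6: 38. −1: 37.
[3] 37 ≡ 6^2 + 1 (base 6). Lift 7: 50. −1: 49.
[4] 49 ≡ 7^2 (base 7). Lift 8: 64. −1: 63.

49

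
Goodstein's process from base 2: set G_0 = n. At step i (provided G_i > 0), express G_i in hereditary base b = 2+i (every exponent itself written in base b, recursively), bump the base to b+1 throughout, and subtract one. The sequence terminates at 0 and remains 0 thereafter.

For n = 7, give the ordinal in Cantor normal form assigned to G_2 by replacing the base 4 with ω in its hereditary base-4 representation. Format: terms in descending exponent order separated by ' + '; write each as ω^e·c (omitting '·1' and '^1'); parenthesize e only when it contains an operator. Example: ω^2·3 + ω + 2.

base 2: 7 = 2^2 + 2 + 1; at 3: 3^3 + 3 + 1 = 31; next = 30
base 3: 30 = 3^3 + 3; at 4: 4^4 + 4 = 260; next = 259
base 4: 259 = 4^4 + 3; at 5: 5^5 + 3 = 3128; next = 3127

ω^ω + 3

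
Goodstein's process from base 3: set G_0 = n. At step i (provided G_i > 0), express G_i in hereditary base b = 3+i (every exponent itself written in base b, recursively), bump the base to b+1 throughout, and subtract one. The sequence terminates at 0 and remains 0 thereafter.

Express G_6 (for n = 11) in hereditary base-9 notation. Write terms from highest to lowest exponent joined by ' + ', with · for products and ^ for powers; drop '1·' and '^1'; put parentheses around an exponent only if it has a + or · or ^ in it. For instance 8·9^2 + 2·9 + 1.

5·9 + 2

base 3: 11 = 3^2 + 2; at 4: 4^2 + 2 = 18; next = 17
base 4: 17 = 4^2 + 1; at 5: 5^2 + 1 = 26; next = 25
base 5: 25 = 5^2; at 6: 6^2 = 36; next = 35
base 6: 35 = 5·6 + 5; at 7: 5·7 + 5 = 40; next = 39
base 7: 39 = 5·7 + 4; at 8: 5·8 + 4 = 44; next = 43
base 8: 43 = 5·8 + 3; at 9: 5·9 + 3 = 48; next = 47
base 9: 47 = 5·9 + 2; at 10: 5·10 + 2 = 52; next = 51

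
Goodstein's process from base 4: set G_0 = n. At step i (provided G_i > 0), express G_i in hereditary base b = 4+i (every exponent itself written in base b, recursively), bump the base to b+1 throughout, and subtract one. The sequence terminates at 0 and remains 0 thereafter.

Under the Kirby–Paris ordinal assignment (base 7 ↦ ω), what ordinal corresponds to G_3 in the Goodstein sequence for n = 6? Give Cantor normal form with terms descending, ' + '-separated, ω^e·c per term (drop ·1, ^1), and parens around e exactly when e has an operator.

6

step 0: 6 = 4 + 2; sub 5 for 4: 5 + 2; = 7; G_1 = 7−1 = 6
step 1: 6 = 5 + 1; sub 6 for 5: 6 + 1; = 7; G_2 = 7−1 = 6
step 2: 6 = 6; sub 7 for 6: 7; = 7; G_3 = 7−1 = 6
step 3: 6 = 6; sub 8 for 7: 6; = 6; G_4 = 6−1 = 5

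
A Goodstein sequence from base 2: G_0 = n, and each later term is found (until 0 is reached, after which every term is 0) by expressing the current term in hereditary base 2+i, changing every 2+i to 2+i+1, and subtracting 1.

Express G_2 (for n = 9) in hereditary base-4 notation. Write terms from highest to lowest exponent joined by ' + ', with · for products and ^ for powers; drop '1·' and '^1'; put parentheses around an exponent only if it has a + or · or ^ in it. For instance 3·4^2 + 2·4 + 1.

3·4^4 + 3·4^3 + 3·4^2 + 3·4 + 3

base 2: 9 = 2^(2 + 1) + 1; at 3: 3^(3 + 1) + 1 = 82; next = 81
base 3: 81 = 3^(3 + 1); at 4: 4^(4 + 1) = 1024; next = 1023
base 4: 1023 = 3·4^4 + 3·4^3 + 3·4^2 + 3·4 + 3; at 5: 3·5^5 + 3·5^3 + 3·5^2 + 3·5 + 3 = 9843; next = 9842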